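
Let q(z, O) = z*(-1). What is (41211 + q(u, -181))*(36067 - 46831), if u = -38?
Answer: -444004236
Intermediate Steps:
q(z, O) = -z
(41211 + q(u, -181))*(36067 - 46831) = (41211 - 1*(-38))*(36067 - 46831) = (41211 + 38)*(-10764) = 41249*(-10764) = -444004236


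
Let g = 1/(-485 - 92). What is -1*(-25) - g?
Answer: 14426/577 ≈ 25.002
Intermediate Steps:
g = -1/577 (g = 1/(-577) = -1/577 ≈ -0.0017331)
-1*(-25) - g = -1*(-25) - 1*(-1/577) = 25 + 1/577 = 14426/577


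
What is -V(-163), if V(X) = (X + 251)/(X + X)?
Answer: 44/163 ≈ 0.26994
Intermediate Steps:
V(X) = (251 + X)/(2*X) (V(X) = (251 + X)/((2*X)) = (251 + X)*(1/(2*X)) = (251 + X)/(2*X))
-V(-163) = -(251 - 163)/(2*(-163)) = -(-1)*88/(2*163) = -1*(-44/163) = 44/163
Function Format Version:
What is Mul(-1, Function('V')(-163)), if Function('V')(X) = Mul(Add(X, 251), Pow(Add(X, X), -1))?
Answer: Rational(44, 163) ≈ 0.26994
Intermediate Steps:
Function('V')(X) = Mul(Rational(1, 2), Pow(X, -1), Add(251, X)) (Function('V')(X) = Mul(Add(251, X), Pow(Mul(2, X), -1)) = Mul(Add(251, X), Mul(Rational(1, 2), Pow(X, -1))) = Mul(Rational(1, 2), Pow(X, -1), Add(251, X)))
Mul(-1, Function('V')(-163)) = Mul(-1, Mul(Rational(1, 2), Pow(-163, -1), Add(251, -163))) = Mul(-1, Mul(Rational(1, 2), Rational(-1, 163), 88)) = Mul(-1, Rational(-44, 163)) = Rational(44, 163)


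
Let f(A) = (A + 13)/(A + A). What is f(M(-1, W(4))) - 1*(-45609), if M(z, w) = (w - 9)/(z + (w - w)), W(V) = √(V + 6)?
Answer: 3238333/71 + 13*√10/142 ≈ 45611.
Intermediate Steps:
W(V) = √(6 + V)
M(z, w) = (-9 + w)/z (M(z, w) = (-9 + w)/(z + 0) = (-9 + w)/z)
f(A) = (13 + A)/(2*A) (f(A) = (13 + A)/((2*A)) = (13 + A)*(1/(2*A)) = (13 + A)/(2*A))
f(M(-1, W(4))) - 1*(-45609) = (13 + (-9 + √(6 + 4))/(-1))/(2*(((-9 + √(6 + 4))/(-1)))) - 1*(-45609) = (13 - (-9 + √10))/(2*((-(-9 + √10)))) + 45609 = (13 + (9 - √10))/(2*(9 - √10)) + 45609 = (22 - √10)/(2*(9 - √10)) + 45609 = 45609 + (22 - √10)/(2*(9 - √10))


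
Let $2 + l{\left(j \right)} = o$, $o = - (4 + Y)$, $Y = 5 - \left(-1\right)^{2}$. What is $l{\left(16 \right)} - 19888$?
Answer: $-19898$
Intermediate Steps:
$Y = 4$ ($Y = 5 - 1 = 4$)
$o = -8$ ($o = - (4 + 4) = \left(-1\right) 8 = -8$)
$l{\left(j \right)} = -10$ ($l{\left(j \right)} = -2 - 8 = -10$)
$l{\left(16 \right)} - 19888 = -10 - 19888 = -19898$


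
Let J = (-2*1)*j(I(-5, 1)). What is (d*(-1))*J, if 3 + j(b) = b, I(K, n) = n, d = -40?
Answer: 160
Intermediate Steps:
j(b) = -3 + b
J = 4 (J = (-2*1)*(-3 + 1) = -2*(-2) = 4)
(d*(-1))*J = -40*(-1)*4 = 40*4 = 160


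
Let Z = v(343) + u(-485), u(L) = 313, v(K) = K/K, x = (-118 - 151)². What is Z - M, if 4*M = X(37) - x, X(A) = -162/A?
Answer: 2723991/148 ≈ 18405.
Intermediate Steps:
x = 72361 (x = (-269)² = 72361)
v(K) = 1
M = -2677519/148 (M = (-162/37 - 1*72361)/4 = (-162*1/37 - 72361)/4 = (-162/37 - 72361)/4 = (¼)*(-2677519/37) = -2677519/148 ≈ -18091.)
Z = 314 (Z = 1 + 313 = 314)
Z - M = 314 - 1*(-2677519/148) = 314 + 2677519/148 = 2723991/148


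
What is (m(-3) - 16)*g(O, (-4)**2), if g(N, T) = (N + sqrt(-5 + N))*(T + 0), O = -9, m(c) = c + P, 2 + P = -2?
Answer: 3312 - 368*I*sqrt(14) ≈ 3312.0 - 1376.9*I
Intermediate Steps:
P = -4 (P = -2 - 2 = -4)
m(c) = -4 + c (m(c) = c - 4 = -4 + c)
g(N, T) = T*(N + sqrt(-5 + N)) (g(N, T) = (N + sqrt(-5 + N))*T = T*(N + sqrt(-5 + N)))
(m(-3) - 16)*g(O, (-4)**2) = ((-4 - 3) - 16)*((-4)**2*(-9 + sqrt(-5 - 9))) = (-7 - 16)*(16*(-9 + sqrt(-14))) = -368*(-9 + I*sqrt(14)) = -23*(-144 + 16*I*sqrt(14)) = 3312 - 368*I*sqrt(14)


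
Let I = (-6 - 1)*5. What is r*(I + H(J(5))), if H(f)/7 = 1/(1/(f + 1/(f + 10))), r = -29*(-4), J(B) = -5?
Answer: -39788/5 ≈ -7957.6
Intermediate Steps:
r = 116
I = -35 (I = -7*5 = -35)
H(f) = 7*f + 7/(10 + f) (H(f) = 7/(1/(f + 1/(f + 10))) = 7/(1/(f + 1/(10 + f))) = 7*(f + 1/(10 + f)) = 7*f + 7/(10 + f))
r*(I + H(J(5))) = 116*(-35 + 7*(1 + (-5)**2 + 10*(-5))/(10 - 5)) = 116*(-35 + 7*(1 + 25 - 50)/5) = 116*(-35 + 7*(1/5)*(-24)) = 116*(-35 - 168/5) = 116*(-343/5) = -39788/5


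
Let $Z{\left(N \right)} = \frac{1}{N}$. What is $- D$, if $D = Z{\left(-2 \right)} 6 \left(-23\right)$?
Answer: $-69$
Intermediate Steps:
$D = 69$ ($D = \frac{1}{-2} \cdot 6 \left(-23\right) = \left(- \frac{1}{2}\right) 6 \left(-23\right) = \left(-3\right) \left(-23\right) = 69$)
$- D = \left(-1\right) 69 = -69$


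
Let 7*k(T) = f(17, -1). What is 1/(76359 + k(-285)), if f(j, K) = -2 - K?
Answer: 7/534512 ≈ 1.3096e-5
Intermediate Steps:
k(T) = -1/7 (k(T) = (-2 - 1*(-1))/7 = (-2 + 1)/7 = (1/7)*(-1) = -1/7)
1/(76359 + k(-285)) = 1/(76359 - 1/7) = 1/(534512/7) = 7/534512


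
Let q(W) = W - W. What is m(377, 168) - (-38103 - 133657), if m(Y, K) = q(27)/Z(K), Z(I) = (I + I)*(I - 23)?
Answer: 171760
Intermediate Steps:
q(W) = 0
Z(I) = 2*I*(-23 + I) (Z(I) = (2*I)*(-23 + I) = 2*I*(-23 + I))
m(Y, K) = 0 (m(Y, K) = 0/((2*K*(-23 + K))) = 0*(1/(2*K*(-23 + K))) = 0)
m(377, 168) - (-38103 - 133657) = 0 - (-38103 - 133657) = 0 - 1*(-171760) = 0 + 171760 = 171760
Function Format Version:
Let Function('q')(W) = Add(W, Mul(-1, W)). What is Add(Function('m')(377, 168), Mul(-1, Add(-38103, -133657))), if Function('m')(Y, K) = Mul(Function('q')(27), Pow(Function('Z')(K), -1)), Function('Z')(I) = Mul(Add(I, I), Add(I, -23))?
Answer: 171760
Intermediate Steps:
Function('q')(W) = 0
Function('Z')(I) = Mul(2, I, Add(-23, I)) (Function('Z')(I) = Mul(Mul(2, I), Add(-23, I)) = Mul(2, I, Add(-23, I)))
Function('m')(Y, K) = 0 (Function('m')(Y, K) = Mul(0, Pow(Mul(2, K, Add(-23, K)), -1)) = Mul(0, Mul(Rational(1, 2), Pow(K, -1), Pow(Add(-23, K), -1))) = 0)
Add(Function('m')(377, 168), Mul(-1, Add(-38103, -133657))) = Add(0, Mul(-1, Add(-38103, -133657))) = Add(0, Mul(-1, -171760)) = Add(0, 171760) = 171760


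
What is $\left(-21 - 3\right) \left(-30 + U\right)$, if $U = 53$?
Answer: $-552$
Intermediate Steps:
$\left(-21 - 3\right) \left(-30 + U\right) = \left(-21 - 3\right) \left(-30 + 53\right) = \left(-24\right) 23 = -552$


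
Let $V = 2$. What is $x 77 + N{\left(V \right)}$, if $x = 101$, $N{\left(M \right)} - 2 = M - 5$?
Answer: $7776$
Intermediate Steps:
$N{\left(M \right)} = -3 + M$ ($N{\left(M \right)} = 2 + \left(M - 5\right) = 2 + \left(-5 + M\right) = -3 + M$)
$x 77 + N{\left(V \right)} = 101 \cdot 77 + \left(-3 + 2\right) = 7777 - 1 = 7776$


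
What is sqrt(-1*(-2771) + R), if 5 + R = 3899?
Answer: sqrt(6665) ≈ 81.639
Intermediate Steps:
R = 3894 (R = -5 + 3899 = 3894)
sqrt(-1*(-2771) + R) = sqrt(-1*(-2771) + 3894) = sqrt(2771 + 3894) = sqrt(6665)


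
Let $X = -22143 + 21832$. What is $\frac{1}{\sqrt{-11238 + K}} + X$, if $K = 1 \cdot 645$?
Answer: $-311 - \frac{i \sqrt{1177}}{3531} \approx -311.0 - 0.0097161 i$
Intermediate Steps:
$K = 645$
$X = -311$
$\frac{1}{\sqrt{-11238 + K}} + X = \frac{1}{\sqrt{-11238 + 645}} - 311 = \frac{1}{\sqrt{-10593}} - 311 = \frac{1}{3 i \sqrt{1177}} - 311 = - \frac{i \sqrt{1177}}{3531} - 311 = -311 - \frac{i \sqrt{1177}}{3531}$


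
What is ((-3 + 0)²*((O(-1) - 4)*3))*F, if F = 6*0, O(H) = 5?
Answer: 0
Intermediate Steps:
F = 0
((-3 + 0)²*((O(-1) - 4)*3))*F = ((-3 + 0)²*((5 - 4)*3))*0 = ((-3)²*(1*3))*0 = (9*3)*0 = 27*0 = 0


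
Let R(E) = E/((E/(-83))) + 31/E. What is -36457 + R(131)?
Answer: -4786709/131 ≈ -36540.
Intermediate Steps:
R(E) = -83 + 31/E (R(E) = E/((E*(-1/83))) + 31/E = E/((-E/83)) + 31/E = E*(-83/E) + 31/E = -83 + 31/E)
-36457 + R(131) = -36457 + (-83 + 31/131) = -36457 - 10842/131 = -4786709/131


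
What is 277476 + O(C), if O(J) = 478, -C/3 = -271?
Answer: 277954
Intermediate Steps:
C = 813 (C = -3*(-271) = 813)
277476 + O(C) = 277476 + 478 = 277954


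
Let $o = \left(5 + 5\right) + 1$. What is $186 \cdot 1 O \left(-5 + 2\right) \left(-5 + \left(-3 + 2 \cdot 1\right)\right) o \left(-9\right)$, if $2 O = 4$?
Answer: $-662904$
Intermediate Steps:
$O = 2$ ($O = \frac{1}{2} \cdot 4 = 2$)
$o = 11$ ($o = 10 + 1 = 11$)
$186 \cdot 1 O \left(-5 + 2\right) \left(-5 + \left(-3 + 2 \cdot 1\right)\right) o \left(-9\right) = 186 \cdot 1 \cdot 2 \left(-5 + 2\right) \left(-5 + \left(-3 + 2 \cdot 1\right)\right) 11 \left(-9\right) = 186 \cdot 2 - 3 \left(-5 + \left(-3 + 2\right)\right) 11 \left(-9\right) = 186 \cdot 2 - 3 \left(-5 - 1\right) 11 \left(-9\right) = 186 \cdot 2 \left(-3\right) \left(-6\right) 11 \left(-9\right) = 186 \cdot 2 \cdot 18 \cdot 11 \left(-9\right) = 186 \cdot 2 \cdot 198 \left(-9\right) = 186 \cdot 396 \left(-9\right) = 73656 \left(-9\right) = -662904$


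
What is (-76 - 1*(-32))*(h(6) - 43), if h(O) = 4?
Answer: 1716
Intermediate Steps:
(-76 - 1*(-32))*(h(6) - 43) = (-76 - 1*(-32))*(4 - 43) = (-76 + 32)*(-39) = -44*(-39) = 1716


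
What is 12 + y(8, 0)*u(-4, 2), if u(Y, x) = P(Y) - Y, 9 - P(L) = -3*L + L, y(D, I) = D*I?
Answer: 12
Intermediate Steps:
P(L) = 9 + 2*L (P(L) = 9 - (-3*L + L) = 9 - (-2)*L = 9 + 2*L)
u(Y, x) = 9 + Y (u(Y, x) = (9 + 2*Y) - Y = 9 + Y)
12 + y(8, 0)*u(-4, 2) = 12 + (8*0)*(9 - 4) = 12 + 0*5 = 12 + 0 = 12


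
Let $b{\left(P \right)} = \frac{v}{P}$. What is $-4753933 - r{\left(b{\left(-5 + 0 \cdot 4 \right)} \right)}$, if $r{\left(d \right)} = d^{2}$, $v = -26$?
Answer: $- \frac{118849001}{25} \approx -4.754 \cdot 10^{6}$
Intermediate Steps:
$b{\left(P \right)} = - \frac{26}{P}$
$-4753933 - r{\left(b{\left(-5 + 0 \cdot 4 \right)} \right)} = -4753933 - \left(- \frac{26}{-5 + 0 \cdot 4}\right)^{2} = -4753933 - \left(- \frac{26}{-5 + 0}\right)^{2} = -4753933 - \left(- \frac{26}{-5}\right)^{2} = -4753933 - \left(\left(-26\right) \left(- \frac{1}{5}\right)\right)^{2} = -4753933 - \left(\frac{26}{5}\right)^{2} = -4753933 - \frac{676}{25} = - \frac{118849001}{25}$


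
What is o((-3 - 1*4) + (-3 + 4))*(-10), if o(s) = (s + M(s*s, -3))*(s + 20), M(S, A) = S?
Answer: -4200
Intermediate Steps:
o(s) = (20 + s)*(s + s**2) (o(s) = (s + s*s)*(s + 20) = (s + s**2)*(20 + s) = (20 + s)*(s + s**2))
o((-3 - 1*4) + (-3 + 4))*(-10) = (((-3 - 1*4) + (-3 + 4))*(20 + ((-3 - 1*4) + (-3 + 4))**2 + 21*((-3 - 1*4) + (-3 + 4))))*(-10) = (((-3 - 4) + 1)*(20 + ((-3 - 4) + 1)**2 + 21*((-3 - 4) + 1)))*(-10) = ((-7 + 1)*(20 + (-7 + 1)**2 + 21*(-7 + 1)))*(-10) = -6*(20 + (-6)**2 + 21*(-6))*(-10) = -6*(20 + 36 - 126)*(-10) = -6*(-70)*(-10) = 420*(-10) = -4200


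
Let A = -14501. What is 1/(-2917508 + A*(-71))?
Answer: -1/1887937 ≈ -5.2968e-7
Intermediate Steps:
1/(-2917508 + A*(-71)) = 1/(-2917508 - 14501*(-71)) = 1/(-2917508 + 1029571) = 1/(-1887937) = -1/1887937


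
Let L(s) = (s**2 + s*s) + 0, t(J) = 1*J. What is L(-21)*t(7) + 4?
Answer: 6178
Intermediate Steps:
t(J) = J
L(s) = 2*s**2 (L(s) = (s**2 + s**2) + 0 = 2*s**2 + 0 = 2*s**2)
L(-21)*t(7) + 4 = (2*(-21)**2)*7 + 4 = (2*441)*7 + 4 = 882*7 + 4 = 6174 + 4 = 6178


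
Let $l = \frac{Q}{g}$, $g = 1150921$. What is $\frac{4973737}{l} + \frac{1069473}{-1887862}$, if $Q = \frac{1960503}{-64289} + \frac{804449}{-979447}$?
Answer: $- \frac{170120321865889202055869391347}{930681042253019731} \approx -1.8279 \cdot 10^{11}$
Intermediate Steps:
$Q = - \frac{1971926003602}{62967668183}$ ($Q = 1960503 \left(- \frac{1}{64289}\right) + 804449 \left(- \frac{1}{979447}\right) = - \frac{1960503}{64289} - \frac{804449}{979447} = - \frac{1971926003602}{62967668183} \approx -31.316$)
$l = - \frac{1971926003602}{72470811632846543}$ ($l = - \frac{1971926003602}{62967668183 \cdot 1150921} = \left(- \frac{1971926003602}{62967668183}\right) \frac{1}{1150921} = - \frac{1971926003602}{72470811632846543} \approx -2.721 \cdot 10^{-5}$)
$\frac{4973737}{l} + \frac{1069473}{-1887862} = \frac{4973737}{- \frac{1971926003602}{72470811632846543}} + \frac{1069473}{-1887862} = 4973737 \left(- \frac{72470811632846543}{1971926003602}\right) + 1069473 \left(- \frac{1}{1887862}\right) = - \frac{360450757238319266241191}{1971926003602} - \frac{1069473}{1887862} = - \frac{170120321865889202055869391347}{930681042253019731}$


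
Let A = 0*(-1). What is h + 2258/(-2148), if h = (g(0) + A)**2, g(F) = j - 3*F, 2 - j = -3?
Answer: 25721/1074 ≈ 23.949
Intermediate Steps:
j = 5 (j = 2 - 1*(-3) = 2 + 3 = 5)
g(F) = 5 - 3*F
A = 0
h = 25 (h = ((5 - 3*0) + 0)**2 = ((5 + 0) + 0)**2 = (5 + 0)**2 = 5**2 = 25)
h + 2258/(-2148) = 25 + 2258/(-2148) = 25 + 2258*(-1/2148) = 25 - 1129/1074 = 25721/1074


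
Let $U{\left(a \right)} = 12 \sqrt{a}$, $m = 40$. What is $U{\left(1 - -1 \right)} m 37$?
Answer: $17760 \sqrt{2} \approx 25116.0$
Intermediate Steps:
$U{\left(1 - -1 \right)} m 37 = 12 \sqrt{1 - -1} \cdot 40 \cdot 37 = 12 \sqrt{1 + 1} \cdot 40 \cdot 37 = 12 \sqrt{2} \cdot 40 \cdot 37 = 480 \sqrt{2} \cdot 37 = 17760 \sqrt{2}$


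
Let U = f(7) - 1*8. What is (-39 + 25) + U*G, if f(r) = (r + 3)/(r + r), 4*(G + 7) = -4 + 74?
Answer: -181/2 ≈ -90.500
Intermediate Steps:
G = 21/2 (G = -7 + (-4 + 74)/4 = -7 + (¼)*70 = -7 + 35/2 = 21/2 ≈ 10.500)
f(r) = (3 + r)/(2*r) (f(r) = (3 + r)/((2*r)) = (3 + r)*(1/(2*r)) = (3 + r)/(2*r))
U = -51/7 (U = (½)*(3 + 7)/7 - 1*8 = (½)*(⅐)*10 - 8 = 5/7 - 8 = -51/7 ≈ -7.2857)
(-39 + 25) + U*G = (-39 + 25) - 51/7*21/2 = -14 - 153/2 = -181/2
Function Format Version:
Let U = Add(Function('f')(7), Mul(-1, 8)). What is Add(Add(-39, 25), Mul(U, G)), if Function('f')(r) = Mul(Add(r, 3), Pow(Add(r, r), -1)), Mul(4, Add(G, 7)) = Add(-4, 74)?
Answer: Rational(-181, 2) ≈ -90.500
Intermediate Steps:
G = Rational(21, 2) (G = Add(-7, Mul(Rational(1, 4), Add(-4, 74))) = Add(-7, Mul(Rational(1, 4), 70)) = Add(-7, Rational(35, 2)) = Rational(21, 2) ≈ 10.500)
Function('f')(r) = Mul(Rational(1, 2), Pow(r, -1), Add(3, r)) (Function('f')(r) = Mul(Add(3, r), Pow(Mul(2, r), -1)) = Mul(Add(3, r), Mul(Rational(1, 2), Pow(r, -1))) = Mul(Rational(1, 2), Pow(r, -1), Add(3, r)))
U = Rational(-51, 7) (U = Add(Mul(Rational(1, 2), Pow(7, -1), Add(3, 7)), Mul(-1, 8)) = Add(Mul(Rational(1, 2), Rational(1, 7), 10), -8) = Add(Rational(5, 7), -8) = Rational(-51, 7) ≈ -7.2857)
Add(Add(-39, 25), Mul(U, G)) = Add(Add(-39, 25), Mul(Rational(-51, 7), Rational(21, 2))) = Add(-14, Rational(-153, 2)) = Rational(-181, 2)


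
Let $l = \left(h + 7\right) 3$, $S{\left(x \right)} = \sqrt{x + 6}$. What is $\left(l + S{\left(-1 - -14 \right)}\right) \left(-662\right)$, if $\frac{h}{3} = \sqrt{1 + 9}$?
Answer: $-13902 - 5958 \sqrt{10} - 662 \sqrt{19} \approx -35628.0$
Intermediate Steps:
$S{\left(x \right)} = \sqrt{6 + x}$
$h = 3 \sqrt{10}$ ($h = 3 \sqrt{1 + 9} = 3 \sqrt{10} \approx 9.4868$)
$l = 21 + 9 \sqrt{10}$ ($l = \left(3 \sqrt{10} + 7\right) 3 = \left(7 + 3 \sqrt{10}\right) 3 = 21 + 9 \sqrt{10} \approx 49.461$)
$\left(l + S{\left(-1 - -14 \right)}\right) \left(-662\right) = \left(\left(21 + 9 \sqrt{10}\right) + \sqrt{6 - -13}\right) \left(-662\right) = \left(\left(21 + 9 \sqrt{10}\right) + \sqrt{6 + \left(-1 + 14\right)}\right) \left(-662\right) = \left(\left(21 + 9 \sqrt{10}\right) + \sqrt{6 + 13}\right) \left(-662\right) = \left(\left(21 + 9 \sqrt{10}\right) + \sqrt{19}\right) \left(-662\right) = \left(21 + \sqrt{19} + 9 \sqrt{10}\right) \left(-662\right) = -13902 - 5958 \sqrt{10} - 662 \sqrt{19}$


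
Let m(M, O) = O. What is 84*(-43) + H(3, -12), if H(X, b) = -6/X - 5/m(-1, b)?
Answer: -43363/12 ≈ -3613.6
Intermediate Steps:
H(X, b) = -6/X - 5/b
84*(-43) + H(3, -12) = 84*(-43) + (-6/3 - 5/(-12)) = -3612 + (-6*1/3 - 5*(-1/12)) = -3612 + (-2 + 5/12) = -3612 - 19/12 = -43363/12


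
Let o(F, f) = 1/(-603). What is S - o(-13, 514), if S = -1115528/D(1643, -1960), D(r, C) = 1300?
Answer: -168165521/195975 ≈ -858.10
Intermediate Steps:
o(F, f) = -1/603
S = -278882/325 (S = -1115528/1300 = -1115528*1/1300 = -278882/325 ≈ -858.10)
S - o(-13, 514) = -278882/325 - 1*(-1/603) = -278882/325 + 1/603 = -168165521/195975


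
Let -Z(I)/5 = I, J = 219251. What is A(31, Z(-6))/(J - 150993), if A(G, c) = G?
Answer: 31/68258 ≈ 0.00045416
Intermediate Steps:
Z(I) = -5*I
A(31, Z(-6))/(J - 150993) = 31/(219251 - 150993) = 31/68258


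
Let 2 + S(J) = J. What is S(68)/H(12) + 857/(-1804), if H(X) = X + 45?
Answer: 23405/34276 ≈ 0.68284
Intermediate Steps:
S(J) = -2 + J
H(X) = 45 + X
S(68)/H(12) + 857/(-1804) = (-2 + 68)/(45 + 12) + 857/(-1804) = 66/57 + 857*(-1/1804) = 66*(1/57) - 857/1804 = 22/19 - 857/1804 = 23405/34276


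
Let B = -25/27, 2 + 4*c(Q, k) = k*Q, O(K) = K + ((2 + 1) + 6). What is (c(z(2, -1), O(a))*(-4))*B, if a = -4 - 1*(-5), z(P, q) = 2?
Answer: 50/3 ≈ 16.667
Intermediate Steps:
a = 1 (a = -4 + 5 = 1)
O(K) = 9 + K (O(K) = K + (3 + 6) = K + 9 = 9 + K)
c(Q, k) = -1/2 + Q*k/4 (c(Q, k) = -1/2 + (k*Q)/4 = -1/2 + (Q*k)/4 = -1/2 + Q*k/4)
B = -25/27 (B = -25*1/27 = -25/27 ≈ -0.92593)
(c(z(2, -1), O(a))*(-4))*B = ((-1/2 + (1/4)*2*(9 + 1))*(-4))*(-25/27) = ((-1/2 + (1/4)*2*10)*(-4))*(-25/27) = ((-1/2 + 5)*(-4))*(-25/27) = ((9/2)*(-4))*(-25/27) = -18*(-25/27) = 50/3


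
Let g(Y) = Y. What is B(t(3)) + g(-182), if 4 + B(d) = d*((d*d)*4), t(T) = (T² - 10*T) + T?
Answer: -23514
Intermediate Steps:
t(T) = T² - 9*T
B(d) = -4 + 4*d³ (B(d) = -4 + d*((d*d)*4) = -4 + d*(d²*4) = -4 + d*(4*d²) = -4 + 4*d³)
B(t(3)) + g(-182) = (-4 + 4*(3*(-9 + 3))³) - 182 = (-4 + 4*(3*(-6))³) - 182 = (-4 + 4*(-18)³) - 182 = (-4 + 4*(-5832)) - 182 = (-4 - 23328) - 182 = -23332 - 182 = -23514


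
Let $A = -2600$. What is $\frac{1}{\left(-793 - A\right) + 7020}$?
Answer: $\frac{1}{8827} \approx 0.00011329$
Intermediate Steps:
$\frac{1}{\left(-793 - A\right) + 7020} = \frac{1}{\left(-793 - -2600\right) + 7020} = \frac{1}{\left(-793 + 2600\right) + 7020} = \frac{1}{1807 + 7020} = \frac{1}{8827}$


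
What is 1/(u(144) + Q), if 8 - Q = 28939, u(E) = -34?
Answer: -1/28965 ≈ -3.4524e-5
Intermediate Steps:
Q = -28931 (Q = 8 - 1*28939 = 8 - 28939 = -28931)
1/(u(144) + Q) = 1/(-34 - 28931) = 1/(-28965) = -1/28965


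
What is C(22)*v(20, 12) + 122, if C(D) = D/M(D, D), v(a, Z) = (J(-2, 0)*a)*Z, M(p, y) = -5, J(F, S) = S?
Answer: 122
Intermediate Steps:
v(a, Z) = 0 (v(a, Z) = (0*a)*Z = 0*Z = 0)
C(D) = -D/5 (C(D) = D/(-5) = D*(-1/5) = -D/5)
C(22)*v(20, 12) + 122 = -1/5*22*0 + 122 = -22/5*0 + 122 = 0 + 122 = 122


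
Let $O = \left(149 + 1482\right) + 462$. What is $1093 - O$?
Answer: $-1000$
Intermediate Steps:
$O = 2093$ ($O = 1631 + 462 = 2093$)
$1093 - O = 1093 - 2093 = -1000$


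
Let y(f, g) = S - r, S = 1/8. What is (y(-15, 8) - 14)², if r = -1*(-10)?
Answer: 36481/64 ≈ 570.02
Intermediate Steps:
S = ⅛ (S = 1*(⅛) = ⅛ ≈ 0.12500)
r = 10
y(f, g) = -79/8 (y(f, g) = ⅛ - 1*10 = ⅛ - 10 = -79/8)
(y(-15, 8) - 14)² = (-79/8 - 14)² = (-191/8)² = 36481/64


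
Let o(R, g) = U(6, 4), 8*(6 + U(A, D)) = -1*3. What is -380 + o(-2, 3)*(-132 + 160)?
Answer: -1117/2 ≈ -558.50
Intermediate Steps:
U(A, D) = -51/8 (U(A, D) = -6 + (-1*3)/8 = -6 + (⅛)*(-3) = -6 - 3/8 = -51/8)
o(R, g) = -51/8
-380 + o(-2, 3)*(-132 + 160) = -380 - 51*(-132 + 160)/8 = -380 - 51/8*28 = -380 - 357/2 = -1117/2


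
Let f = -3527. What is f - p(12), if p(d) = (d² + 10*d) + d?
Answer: -3803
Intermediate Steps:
p(d) = d² + 11*d
f - p(12) = -3527 - 12*(11 + 12) = -3527 - 12*23 = -3527 - 1*276 = -3527 - 276 = -3803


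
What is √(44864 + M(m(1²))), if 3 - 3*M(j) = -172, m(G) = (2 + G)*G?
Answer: √404301/3 ≈ 211.95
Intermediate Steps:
m(G) = G*(2 + G)
M(j) = 175/3 (M(j) = 1 - ⅓*(-172) = 1 + 172/3 = 175/3)
√(44864 + M(m(1²))) = √(44864 + 175/3) = √(134767/3) = √404301/3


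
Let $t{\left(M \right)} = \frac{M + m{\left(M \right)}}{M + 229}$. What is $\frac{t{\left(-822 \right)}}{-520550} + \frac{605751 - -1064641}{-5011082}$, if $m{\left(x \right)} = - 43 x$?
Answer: $- \frac{128863468218958}{386712902478575} \approx -0.33323$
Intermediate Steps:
$t{\left(M \right)} = - \frac{42 M}{229 + M}$ ($t{\left(M \right)} = \frac{M - 43 M}{M + 229} = \frac{\left(-42\right) M}{229 + M} = - \frac{42 M}{229 + M}$)
$\frac{t{\left(-822 \right)}}{-520550} + \frac{605751 - -1064641}{-5011082} = \frac{\left(-42\right) \left(-822\right) \frac{1}{229 - 822}}{-520550} + \frac{605751 - -1064641}{-5011082} = \left(-42\right) \left(-822\right) \frac{1}{-593} \left(- \frac{1}{520550}\right) + \left(605751 + 1064641\right) \left(- \frac{1}{5011082}\right) = \left(-42\right) \left(-822\right) \left(- \frac{1}{593}\right) \left(- \frac{1}{520550}\right) + 1670392 \left(- \frac{1}{5011082}\right) = \left(- \frac{34524}{593}\right) \left(- \frac{1}{520550}\right) - \frac{835196}{2505541} = \frac{17262}{154343075} - \frac{835196}{2505541} = - \frac{128863468218958}{386712902478575}$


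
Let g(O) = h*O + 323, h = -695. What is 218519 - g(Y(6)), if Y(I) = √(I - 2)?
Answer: 219586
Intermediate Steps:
Y(I) = √(-2 + I)
g(O) = 323 - 695*O (g(O) = -695*O + 323 = 323 - 695*O)
218519 - g(Y(6)) = 218519 - (323 - 695*√(-2 + 6)) = 218519 - (323 - 695*√4) = 218519 - (323 - 695*2) = 218519 - (323 - 1390) = 218519 - 1*(-1067) = 218519 + 1067 = 219586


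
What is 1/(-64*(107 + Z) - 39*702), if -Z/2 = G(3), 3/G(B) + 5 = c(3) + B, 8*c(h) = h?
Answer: -13/448010 ≈ -2.9017e-5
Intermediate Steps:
c(h) = h/8
G(B) = 3/(-37/8 + B) (G(B) = 3/(-5 + ((1/8)*3 + B)) = 3/(-5 + (3/8 + B)) = 3/(-37/8 + B))
Z = 48/13 (Z = -48/(-37 + 8*3) = -48/(-37 + 24) = -48/(-13) = -48*(-1)/13 = -2*(-24/13) = 48/13 ≈ 3.6923)
1/(-64*(107 + Z) - 39*702) = 1/(-64*(107 + 48/13) - 39*702) = 1/(-64*1439/13 - 27378) = 1/(-92096/13 - 27378) = 1/(-448010/13) = -13/448010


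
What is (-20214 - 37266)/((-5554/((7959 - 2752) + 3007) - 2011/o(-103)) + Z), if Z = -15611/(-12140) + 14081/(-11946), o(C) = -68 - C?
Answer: 39941967052864800/40321451932417 ≈ 990.59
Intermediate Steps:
Z = 7772833/72512220 (Z = -15611*(-1/12140) + 14081*(-1/11946) = 15611/12140 - 14081/11946 = 7772833/72512220 ≈ 0.10719)
(-20214 - 37266)/((-5554/((7959 - 2752) + 3007) - 2011/o(-103)) + Z) = (-20214 - 37266)/((-5554/((7959 - 2752) + 3007) - 2011/(-68 - 1*(-103))) + 7772833/72512220) = -57480/((-5554/(5207 + 3007) - 2011/(-68 + 103)) + 7772833/72512220) = -57480/((-5554/8214 - 2011/35) + 7772833/72512220) = -57480/((-5554*1/8214 - 2011*1/35) + 7772833/72512220) = -57480/((-2777/4107 - 2011/35) + 7772833/72512220) = -57480/(-8356372/143745 + 7772833/72512220) = -57480/(-40321451932417/694884604260) = -57480*(-694884604260/40321451932417) = 39941967052864800/40321451932417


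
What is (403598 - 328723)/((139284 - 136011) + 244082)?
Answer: 14975/49471 ≈ 0.30270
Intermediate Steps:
(403598 - 328723)/((139284 - 136011) + 244082) = 74875/(3273 + 244082) = 74875/247355 = 74875*(1/247355) = 14975/49471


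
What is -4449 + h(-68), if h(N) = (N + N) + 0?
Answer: -4585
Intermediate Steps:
h(N) = 2*N (h(N) = 2*N + 0 = 2*N)
-4449 + h(-68) = -4449 + 2*(-68) = -4449 - 136 = -4585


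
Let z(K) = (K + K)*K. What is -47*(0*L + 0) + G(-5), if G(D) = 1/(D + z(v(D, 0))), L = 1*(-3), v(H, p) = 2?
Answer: 1/3 ≈ 0.33333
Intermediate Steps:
z(K) = 2*K**2 (z(K) = (2*K)*K = 2*K**2)
L = -3
G(D) = 1/(8 + D) (G(D) = 1/(D + 2*2**2) = 1/(D + 2*4) = 1/(D + 8) = 1/(8 + D))
-47*(0*L + 0) + G(-5) = -47*(0*(-3) + 0) + 1/(8 - 5) = -47*(0 + 0) + 1/3 = -47*0 + 1/3 = 0 + 1/3 = 1/3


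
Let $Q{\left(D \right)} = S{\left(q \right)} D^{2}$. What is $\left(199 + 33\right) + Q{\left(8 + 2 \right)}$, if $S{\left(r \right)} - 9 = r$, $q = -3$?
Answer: $832$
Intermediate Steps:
$S{\left(r \right)} = 9 + r$
$Q{\left(D \right)} = 6 D^{2}$ ($Q{\left(D \right)} = \left(9 - 3\right) D^{2} = 6 D^{2}$)
$\left(199 + 33\right) + Q{\left(8 + 2 \right)} = \left(199 + 33\right) + 6 \left(8 + 2\right)^{2} = 232 + 6 \cdot 10^{2} = 232 + 6 \cdot 100 = 232 + 600 = 832$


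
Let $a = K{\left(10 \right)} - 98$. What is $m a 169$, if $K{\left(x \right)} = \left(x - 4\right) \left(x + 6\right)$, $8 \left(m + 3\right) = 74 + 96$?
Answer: $- \frac{12337}{2} \approx -6168.5$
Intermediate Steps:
$m = \frac{73}{4}$ ($m = -3 + \frac{74 + 96}{8} = -3 + \frac{1}{8} \cdot 170 = -3 + \frac{85}{4} = \frac{73}{4} \approx 18.25$)
$K{\left(x \right)} = \left(-4 + x\right) \left(6 + x\right)$
$a = -2$ ($a = \left(-24 + 10^{2} + 2 \cdot 10\right) - 98 = \left(-24 + 100 + 20\right) - 98 = 96 - 98 = -2$)
$m a 169 = \frac{73}{4} \left(-2\right) 169 = \left(- \frac{73}{2}\right) 169 = - \frac{12337}{2}$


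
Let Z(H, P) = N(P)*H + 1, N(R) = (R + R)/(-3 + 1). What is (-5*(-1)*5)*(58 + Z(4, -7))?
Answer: 2175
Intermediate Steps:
N(R) = -R (N(R) = (2*R)/(-2) = (2*R)*(-1/2) = -R)
Z(H, P) = 1 - H*P (Z(H, P) = (-P)*H + 1 = -H*P + 1 = 1 - H*P)
(-5*(-1)*5)*(58 + Z(4, -7)) = (-5*(-1)*5)*(58 + (1 - 1*4*(-7))) = (5*5)*(58 + (1 + 28)) = 25*(58 + 29) = 25*87 = 2175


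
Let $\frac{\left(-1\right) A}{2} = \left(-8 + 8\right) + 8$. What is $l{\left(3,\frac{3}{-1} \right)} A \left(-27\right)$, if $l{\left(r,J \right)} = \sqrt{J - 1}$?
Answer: $864 i \approx 864.0 i$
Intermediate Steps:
$l{\left(r,J \right)} = \sqrt{-1 + J}$
$A = -16$ ($A = - 2 \left(\left(-8 + 8\right) + 8\right) = - 2 \left(0 + 8\right) = \left(-2\right) 8 = -16$)
$l{\left(3,\frac{3}{-1} \right)} A \left(-27\right) = \sqrt{-1 + \frac{3}{-1}} \left(-16\right) \left(-27\right) = \sqrt{-1 + 3 \left(-1\right)} \left(-16\right) \left(-27\right) = \sqrt{-1 - 3} \left(-16\right) \left(-27\right) = \sqrt{-4} \left(-16\right) \left(-27\right) = 2 i \left(-16\right) \left(-27\right) = - 32 i \left(-27\right) = 864 i$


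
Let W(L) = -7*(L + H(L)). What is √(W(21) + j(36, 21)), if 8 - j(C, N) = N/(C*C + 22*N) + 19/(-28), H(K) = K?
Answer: 5*I*√192045385/4102 ≈ 16.892*I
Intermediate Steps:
W(L) = -14*L (W(L) = -7*(L + L) = -14*L)
j(C, N) = 243/28 - N/(C² + 22*N) (j(C, N) = 8 - (N/(C*C + 22*N) + 19/(-28)) = 8 - (N/(C² + 22*N) + 19*(-1/28)) = 8 - (N/(C² + 22*N) - 19/28) = 8 - (-19/28 + N/(C² + 22*N)) = 8 + (19/28 - N/(C² + 22*N)) = 243/28 - N/(C² + 22*N))
√(W(21) + j(36, 21)) = √(-14*21 + (243*36² + 5318*21)/(28*(36² + 22*21))) = √(-294 + (243*1296 + 111678)/(28*(1296 + 462))) = √(-294 + (1/28)*(314928 + 111678)/1758) = √(-294 + (1/28)*(1/1758)*426606) = √(-294 + 71101/8204) = √(-2340875/8204) = 5*I*√192045385/4102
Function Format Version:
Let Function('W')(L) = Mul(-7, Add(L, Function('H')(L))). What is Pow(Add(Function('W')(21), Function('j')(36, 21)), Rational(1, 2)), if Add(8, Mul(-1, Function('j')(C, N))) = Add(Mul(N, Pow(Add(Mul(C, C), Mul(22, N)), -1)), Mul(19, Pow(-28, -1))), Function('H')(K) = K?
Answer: Mul(Rational(5, 4102), I, Pow(192045385, Rational(1, 2))) ≈ Mul(16.892, I)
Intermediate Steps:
Function('W')(L) = Mul(-14, L) (Function('W')(L) = Mul(-7, Add(L, L)) = Mul(-7, Mul(2, L)) = Mul(-14, L))
Function('j')(C, N) = Add(Rational(243, 28), Mul(-1, N, Pow(Add(Pow(C, 2), Mul(22, N)), -1))) (Function('j')(C, N) = Add(8, Mul(-1, Add(Mul(N, Pow(Add(Mul(C, C), Mul(22, N)), -1)), Mul(19, Pow(-28, -1))))) = Add(8, Mul(-1, Add(Mul(N, Pow(Add(Pow(C, 2), Mul(22, N)), -1)), Mul(19, Rational(-1, 28))))) = Add(8, Mul(-1, Add(Mul(N, Pow(Add(Pow(C, 2), Mul(22, N)), -1)), Rational(-19, 28)))) = Add(8, Mul(-1, Add(Rational(-19, 28), Mul(N, Pow(Add(Pow(C, 2), Mul(22, N)), -1))))) = Add(8, Add(Rational(19, 28), Mul(-1, N, Pow(Add(Pow(C, 2), Mul(22, N)), -1)))) = Add(Rational(243, 28), Mul(-1, N, Pow(Add(Pow(C, 2), Mul(22, N)), -1))))
Pow(Add(Function('W')(21), Function('j')(36, 21)), Rational(1, 2)) = Pow(Add(Mul(-14, 21), Mul(Rational(1, 28), Pow(Add(Pow(36, 2), Mul(22, 21)), -1), Add(Mul(243, Pow(36, 2)), Mul(5318, 21)))), Rational(1, 2)) = Pow(Add(-294, Mul(Rational(1, 28), Pow(Add(1296, 462), -1), Add(Mul(243, 1296), 111678))), Rational(1, 2)) = Pow(Add(-294, Mul(Rational(1, 28), Pow(1758, -1), Add(314928, 111678))), Rational(1, 2)) = Pow(Add(-294, Mul(Rational(1, 28), Rational(1, 1758), 426606)), Rational(1, 2)) = Pow(Add(-294, Rational(71101, 8204)), Rational(1, 2)) = Pow(Rational(-2340875, 8204), Rational(1, 2)) = Mul(Rational(5, 4102), I, Pow(192045385, Rational(1, 2)))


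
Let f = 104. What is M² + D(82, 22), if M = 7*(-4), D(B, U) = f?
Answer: 888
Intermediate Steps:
D(B, U) = 104
M = -28
M² + D(82, 22) = (-28)² + 104 = 784 + 104 = 888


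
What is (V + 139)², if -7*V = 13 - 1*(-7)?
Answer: 908209/49 ≈ 18535.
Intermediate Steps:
V = -20/7 (V = -(13 - 1*(-7))/7 = -(13 + 7)/7 = -⅐*20 = -20/7 ≈ -2.8571)
(V + 139)² = (-20/7 + 139)² = (953/7)² = 908209/49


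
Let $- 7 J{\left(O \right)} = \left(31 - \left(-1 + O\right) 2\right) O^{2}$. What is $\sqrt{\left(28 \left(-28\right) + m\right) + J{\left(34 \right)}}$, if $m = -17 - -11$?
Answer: $\sqrt{4990} \approx 70.64$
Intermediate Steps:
$m = -6$ ($m = -17 + 11 = -6$)
$J{\left(O \right)} = - \frac{O^{2} \left(33 - 2 O\right)}{7}$ ($J{\left(O \right)} = - \frac{\left(31 - \left(-1 + O\right) 2\right) O^{2}}{7} = - \frac{\left(31 - \left(-2 + 2 O\right)\right) O^{2}}{7} = - \frac{\left(33 - 2 O\right) O^{2}}{7} = - \frac{O^{2} \left(33 - 2 O\right)}{7}$)
$\sqrt{\left(28 \left(-28\right) + m\right) + J{\left(34 \right)}} = \sqrt{\left(28 \left(-28\right) - 6\right) + \frac{34^{2} \left(-33 + 2 \cdot 34\right)}{7}} = \sqrt{\left(-784 - 6\right) + \frac{1}{7} \cdot 1156 \left(-33 + 68\right)} = \sqrt{-790 + \frac{1}{7} \cdot 1156 \cdot 35} = \sqrt{-790 + 5780} = \sqrt{4990}$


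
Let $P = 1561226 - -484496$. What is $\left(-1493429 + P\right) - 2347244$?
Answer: $-1794951$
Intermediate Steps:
$P = 2045722$ ($P = 1561226 + 484496 = 2045722$)
$\left(-1493429 + P\right) - 2347244 = \left(-1493429 + 2045722\right) - 2347244 = 552293 - 2347244 = -1794951$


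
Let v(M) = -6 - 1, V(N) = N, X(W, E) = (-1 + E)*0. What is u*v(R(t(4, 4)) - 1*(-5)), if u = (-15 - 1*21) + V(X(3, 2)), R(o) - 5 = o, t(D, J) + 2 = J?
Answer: 252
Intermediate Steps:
X(W, E) = 0
t(D, J) = -2 + J
R(o) = 5 + o
u = -36 (u = (-15 - 1*21) + 0 = (-15 - 21) + 0 = -36 + 0 = -36)
v(M) = -7
u*v(R(t(4, 4)) - 1*(-5)) = -36*(-7) = 252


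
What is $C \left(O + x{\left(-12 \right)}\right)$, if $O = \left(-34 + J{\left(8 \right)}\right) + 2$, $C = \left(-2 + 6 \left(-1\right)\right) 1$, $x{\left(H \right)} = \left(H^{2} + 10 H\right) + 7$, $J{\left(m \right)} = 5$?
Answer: $-32$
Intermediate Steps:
$x{\left(H \right)} = 7 + H^{2} + 10 H$
$C = -8$ ($C = \left(-2 - 6\right) 1 = \left(-8\right) 1 = -8$)
$O = -27$ ($O = \left(-34 + 5\right) + 2 = -29 + 2 = -27$)
$C \left(O + x{\left(-12 \right)}\right) = - 8 \left(-27 + \left(7 + \left(-12\right)^{2} + 10 \left(-12\right)\right)\right) = - 8 \left(-27 + \left(7 + 144 - 120\right)\right) = - 8 \left(-27 + 31\right) = \left(-8\right) 4 = -32$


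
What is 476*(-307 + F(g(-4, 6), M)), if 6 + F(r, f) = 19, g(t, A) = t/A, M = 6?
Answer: -139944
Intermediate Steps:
F(r, f) = 13 (F(r, f) = -6 + 19 = 13)
476*(-307 + F(g(-4, 6), M)) = 476*(-307 + 13) = 476*(-294) = -139944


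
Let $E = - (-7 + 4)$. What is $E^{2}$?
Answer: $9$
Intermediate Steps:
$E = 3$ ($E = \left(-1\right) \left(-3\right) = 3$)
$E^{2} = 3^{2} = 9$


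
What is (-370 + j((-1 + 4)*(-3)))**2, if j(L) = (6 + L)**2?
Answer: 130321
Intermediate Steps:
(-370 + j((-1 + 4)*(-3)))**2 = (-370 + (6 + (-1 + 4)*(-3))**2)**2 = (-370 + (6 + 3*(-3))**2)**2 = (-370 + (6 - 9)**2)**2 = (-370 + (-3)**2)**2 = (-370 + 9)**2 = (-361)**2 = 130321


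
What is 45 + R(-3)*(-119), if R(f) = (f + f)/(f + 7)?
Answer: 447/2 ≈ 223.50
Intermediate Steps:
R(f) = 2*f/(7 + f) (R(f) = (2*f)/(7 + f) = 2*f/(7 + f))
45 + R(-3)*(-119) = 45 + (2*(-3)/(7 - 3))*(-119) = 45 + (2*(-3)/4)*(-119) = 45 + (2*(-3)*(¼))*(-119) = 45 - 3/2*(-119) = 45 + 357/2 = 447/2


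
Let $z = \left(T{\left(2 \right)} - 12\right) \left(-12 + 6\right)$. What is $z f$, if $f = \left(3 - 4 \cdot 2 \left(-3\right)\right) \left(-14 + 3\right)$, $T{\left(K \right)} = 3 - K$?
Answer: $-19602$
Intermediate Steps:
$f = -297$ ($f = \left(3 - -24\right) \left(-11\right) = \left(3 + 24\right) \left(-11\right) = 27 \left(-11\right) = -297$)
$z = 66$ ($z = \left(\left(3 - 2\right) - 12\right) \left(-12 + 6\right) = \left(\left(3 - 2\right) - 12\right) \left(-6\right) = \left(1 - 12\right) \left(-6\right) = \left(-11\right) \left(-6\right) = 66$)
$z f = 66 \left(-297\right) = -19602$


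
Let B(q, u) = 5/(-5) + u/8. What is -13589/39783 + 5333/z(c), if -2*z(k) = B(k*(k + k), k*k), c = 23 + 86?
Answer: -3555946021/472343559 ≈ -7.5283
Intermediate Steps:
c = 109
B(q, u) = -1 + u/8 (B(q, u) = 5*(-⅕) + u*(⅛) = -1 + u/8)
z(k) = ½ - k²/16 (z(k) = -(-1 + (k*k)/8)/2 = -(-1 + k²/8)/2 = ½ - k²/16)
-13589/39783 + 5333/z(c) = -13589/39783 + 5333/(½ - 1/16*109²) = -13589*1/39783 + 5333/(½ - 1/16*11881) = -13589/39783 + 5333/(½ - 11881/16) = -13589/39783 + 5333/(-11873/16) = -13589/39783 + 5333*(-16/11873) = -13589/39783 - 85328/11873 = -3555946021/472343559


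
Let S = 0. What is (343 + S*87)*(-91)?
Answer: -31213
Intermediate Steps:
(343 + S*87)*(-91) = (343 + 0*87)*(-91) = (343 + 0)*(-91) = 343*(-91) = -31213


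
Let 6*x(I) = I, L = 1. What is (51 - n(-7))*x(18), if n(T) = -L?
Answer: 156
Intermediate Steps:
n(T) = -1 (n(T) = -1*1 = -1)
x(I) = I/6
(51 - n(-7))*x(18) = (51 - 1*(-1))*((⅙)*18) = (51 + 1)*3 = 52*3 = 156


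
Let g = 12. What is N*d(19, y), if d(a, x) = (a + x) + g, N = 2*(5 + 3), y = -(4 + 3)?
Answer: 384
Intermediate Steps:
y = -7 (y = -1*7 = -7)
N = 16 (N = 2*8 = 16)
d(a, x) = 12 + a + x (d(a, x) = (a + x) + 12 = 12 + a + x)
N*d(19, y) = 16*(12 + 19 - 7) = 16*24 = 384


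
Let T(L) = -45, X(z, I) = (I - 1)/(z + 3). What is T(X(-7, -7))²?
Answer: 2025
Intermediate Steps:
X(z, I) = (-1 + I)/(3 + z)
T(X(-7, -7))² = (-45)² = 2025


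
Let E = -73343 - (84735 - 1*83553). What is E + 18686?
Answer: -55839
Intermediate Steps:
E = -74525 (E = -73343 - (84735 - 83553) = -73343 - 1*1182 = -73343 - 1182 = -74525)
E + 18686 = -74525 + 18686 = -55839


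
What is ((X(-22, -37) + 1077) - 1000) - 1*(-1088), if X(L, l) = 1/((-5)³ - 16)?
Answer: 164264/141 ≈ 1165.0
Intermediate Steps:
X(L, l) = -1/141 (X(L, l) = 1/(-125 - 16) = 1/(-141) = -1/141)
((X(-22, -37) + 1077) - 1000) - 1*(-1088) = ((-1/141 + 1077) - 1000) - 1*(-1088) = (151856/141 - 1000) + 1088 = 10856/141 + 1088 = 164264/141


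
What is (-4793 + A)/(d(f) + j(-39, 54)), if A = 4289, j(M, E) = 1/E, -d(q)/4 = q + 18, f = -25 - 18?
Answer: -27216/5401 ≈ -5.0391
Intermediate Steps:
f = -43
d(q) = -72 - 4*q (d(q) = -4*(q + 18) = -4*(18 + q) = -72 - 4*q)
(-4793 + A)/(d(f) + j(-39, 54)) = (-4793 + 4289)/((-72 - 4*(-43)) + 1/54) = -504/((-72 + 172) + 1/54) = -504/(100 + 1/54) = -504/5401/54 = -504*54/5401 = -27216/5401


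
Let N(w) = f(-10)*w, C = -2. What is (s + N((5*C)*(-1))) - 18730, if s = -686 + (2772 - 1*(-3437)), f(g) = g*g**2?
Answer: -23207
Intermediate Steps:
f(g) = g**3
N(w) = -1000*w (N(w) = (-10)**3*w = -1000*w)
s = 5523 (s = -686 + (2772 + 3437) = -686 + 6209 = 5523)
(s + N((5*C)*(-1))) - 18730 = (5523 - 1000*5*(-2)*(-1)) - 18730 = (5523 - (-10000)*(-1)) - 18730 = (5523 - 1000*10) - 18730 = (5523 - 10000) - 18730 = -4477 - 18730 = -23207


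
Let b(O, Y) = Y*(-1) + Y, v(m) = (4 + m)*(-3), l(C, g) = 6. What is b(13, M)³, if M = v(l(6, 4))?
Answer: 0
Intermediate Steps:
v(m) = -12 - 3*m
M = -30 (M = -12 - 3*6 = -12 - 18 = -30)
b(O, Y) = 0 (b(O, Y) = -Y + Y = 0)
b(13, M)³ = 0³ = 0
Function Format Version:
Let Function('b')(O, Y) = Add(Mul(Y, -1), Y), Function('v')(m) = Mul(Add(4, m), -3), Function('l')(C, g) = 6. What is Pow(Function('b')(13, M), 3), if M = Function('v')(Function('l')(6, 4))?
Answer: 0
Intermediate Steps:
Function('v')(m) = Add(-12, Mul(-3, m))
M = -30 (M = Add(-12, Mul(-3, 6)) = Add(-12, -18) = -30)
Function('b')(O, Y) = 0 (Function('b')(O, Y) = Add(Mul(-1, Y), Y) = 0)
Pow(Function('b')(13, M), 3) = Pow(0, 3) = 0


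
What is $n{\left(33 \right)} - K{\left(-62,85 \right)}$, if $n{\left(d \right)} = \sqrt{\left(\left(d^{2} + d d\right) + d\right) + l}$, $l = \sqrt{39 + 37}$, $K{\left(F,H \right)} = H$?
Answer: $-85 + \sqrt{2211 + 2 \sqrt{19}} \approx -37.886$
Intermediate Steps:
$l = 2 \sqrt{19}$ ($l = \sqrt{76} = 2 \sqrt{19} \approx 8.7178$)
$n{\left(d \right)} = \sqrt{d + 2 \sqrt{19} + 2 d^{2}}$ ($n{\left(d \right)} = \sqrt{\left(\left(d^{2} + d d\right) + d\right) + 2 \sqrt{19}} = \sqrt{\left(\left(d^{2} + d^{2}\right) + d\right) + 2 \sqrt{19}} = \sqrt{\left(2 d^{2} + d\right) + 2 \sqrt{19}} = \sqrt{\left(d + 2 d^{2}\right) + 2 \sqrt{19}} = \sqrt{d + 2 \sqrt{19} + 2 d^{2}}$)
$n{\left(33 \right)} - K{\left(-62,85 \right)} = \sqrt{33 + 2 \sqrt{19} + 2 \cdot 33^{2}} - 85 = \sqrt{33 + 2 \sqrt{19} + 2 \cdot 1089} - 85 = \sqrt{33 + 2 \sqrt{19} + 2178} - 85 = \sqrt{2211 + 2 \sqrt{19}} - 85 = -85 + \sqrt{2211 + 2 \sqrt{19}}$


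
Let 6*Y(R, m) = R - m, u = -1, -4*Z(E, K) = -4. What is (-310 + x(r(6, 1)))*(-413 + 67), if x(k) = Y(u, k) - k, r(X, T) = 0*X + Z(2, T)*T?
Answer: 323164/3 ≈ 1.0772e+5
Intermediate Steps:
Z(E, K) = 1 (Z(E, K) = -1/4*(-4) = 1)
r(X, T) = T (r(X, T) = 0*X + 1*T = 0 + T = T)
Y(R, m) = -m/6 + R/6 (Y(R, m) = (R - m)/6 = -m/6 + R/6)
x(k) = -1/6 - 7*k/6 (x(k) = (-k/6 + (1/6)*(-1)) - k = (-k/6 - 1/6) - k = (-1/6 - k/6) - k = -1/6 - 7*k/6)
(-310 + x(r(6, 1)))*(-413 + 67) = (-310 + (-1/6 - 7/6*1))*(-413 + 67) = (-310 + (-1/6 - 7/6))*(-346) = (-310 - 4/3)*(-346) = -934/3*(-346) = 323164/3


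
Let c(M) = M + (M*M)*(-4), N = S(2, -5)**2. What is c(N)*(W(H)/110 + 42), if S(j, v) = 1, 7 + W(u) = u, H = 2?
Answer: -2769/22 ≈ -125.86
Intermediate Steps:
W(u) = -7 + u
N = 1 (N = 1**2 = 1)
c(M) = M - 4*M**2 (c(M) = M + M**2*(-4) = M - 4*M**2)
c(N)*(W(H)/110 + 42) = (1*(1 - 4*1))*((-7 + 2)/110 + 42) = (1*(1 - 4))*(-5*1/110 + 42) = (1*(-3))*(-1/22 + 42) = -3*923/22 = -2769/22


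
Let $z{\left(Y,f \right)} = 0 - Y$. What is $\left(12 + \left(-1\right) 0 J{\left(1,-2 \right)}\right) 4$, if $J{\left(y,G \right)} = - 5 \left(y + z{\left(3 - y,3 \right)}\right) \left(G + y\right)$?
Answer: $48$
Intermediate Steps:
$z{\left(Y,f \right)} = - Y$
$J{\left(y,G \right)} = - 5 \left(-3 + 2 y\right) \left(G + y\right)$ ($J{\left(y,G \right)} = - 5 \left(y - \left(3 - y\right)\right) \left(G + y\right) = - 5 \left(y + \left(-3 + y\right)\right) \left(G + y\right) = - 5 \left(-3 + 2 y\right) \left(G + y\right)$)
$\left(12 + \left(-1\right) 0 J{\left(1,-2 \right)}\right) 4 = \left(12 + \left(-1\right) 0 \left(- 10 \cdot 1^{2} + 15 \left(-2\right) + 15 \cdot 1 - \left(-20\right) 1\right)\right) 4 = \left(12 + 0 \left(\left(-10\right) 1 - 30 + 15 + 20\right)\right) 4 = \left(12 + 0 \left(-10 - 30 + 15 + 20\right)\right) 4 = \left(12 + 0 \left(-5\right)\right) 4 = \left(12 + 0\right) 4 = 12 \cdot 4 = 48$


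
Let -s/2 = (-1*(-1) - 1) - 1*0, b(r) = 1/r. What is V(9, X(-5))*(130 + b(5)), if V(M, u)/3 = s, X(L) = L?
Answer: 0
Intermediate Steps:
b(r) = 1/r
s = 0 (s = -2*((-1*(-1) - 1) - 1*0) = -2*((1 - 1) + 0) = -2*(0 + 0) = -2*0 = 0)
V(M, u) = 0 (V(M, u) = 3*0 = 0)
V(9, X(-5))*(130 + b(5)) = 0*(130 + 1/5) = 0*(130 + ⅕) = 0*(651/5) = 0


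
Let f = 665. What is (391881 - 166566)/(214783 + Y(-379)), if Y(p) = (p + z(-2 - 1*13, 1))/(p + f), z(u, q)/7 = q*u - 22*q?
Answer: 585819/558430 ≈ 1.0490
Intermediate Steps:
z(u, q) = -154*q + 7*q*u (z(u, q) = 7*(q*u - 22*q) = 7*(-22*q + q*u) = -154*q + 7*q*u)
Y(p) = (-259 + p)/(665 + p) (Y(p) = (p + 7*1*(-22 + (-2 - 1*13)))/(p + 665) = (p + 7*1*(-22 + (-2 - 13)))/(665 + p) = (p + 7*1*(-22 - 15))/(665 + p) = (p + 7*1*(-37))/(665 + p) = (p - 259)/(665 + p) = (-259 + p)/(665 + p))
(391881 - 166566)/(214783 + Y(-379)) = (391881 - 166566)/(214783 + (-259 - 379)/(665 - 379)) = 225315/(214783 - 638/286) = 225315/(214783 + (1/286)*(-638)) = 225315/(214783 - 29/13) = 225315/(2792150/13) = 225315*(13/2792150) = 585819/558430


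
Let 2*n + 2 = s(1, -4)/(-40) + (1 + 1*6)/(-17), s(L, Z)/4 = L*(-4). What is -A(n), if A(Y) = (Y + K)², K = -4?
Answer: -724201/28900 ≈ -25.059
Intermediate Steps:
s(L, Z) = -16*L (s(L, Z) = 4*(L*(-4)) = 4*(-4*L) = -16*L)
n = -171/170 (n = -1 + (-16*1/(-40) + (1 + 1*6)/(-17))/2 = -1 + (-16*(-1/40) + (1 + 6)*(-1/17))/2 = -1 + (⅖ + 7*(-1/17))/2 = -1 + (⅖ - 7/17)/2 = -1 + (½)*(-1/85) = -1 - 1/170 = -171/170 ≈ -1.0059)
A(Y) = (-4 + Y)² (A(Y) = (Y - 4)² = (-4 + Y)²)
-A(n) = -(-4 - 171/170)² = -(-851/170)² = -1*724201/28900 = -724201/28900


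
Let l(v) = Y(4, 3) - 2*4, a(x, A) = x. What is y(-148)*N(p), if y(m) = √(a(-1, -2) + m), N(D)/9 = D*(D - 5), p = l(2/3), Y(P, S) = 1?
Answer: 756*I*√149 ≈ 9228.2*I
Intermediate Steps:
l(v) = -7 (l(v) = 1 - 2*4 = 1 - 8 = -7)
p = -7
N(D) = 9*D*(-5 + D) (N(D) = 9*(D*(D - 5)) = 9*(D*(-5 + D)) = 9*D*(-5 + D))
y(m) = √(-1 + m)
y(-148)*N(p) = √(-1 - 148)*(9*(-7)*(-5 - 7)) = √(-149)*(9*(-7)*(-12)) = (I*√149)*756 = 756*I*√149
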